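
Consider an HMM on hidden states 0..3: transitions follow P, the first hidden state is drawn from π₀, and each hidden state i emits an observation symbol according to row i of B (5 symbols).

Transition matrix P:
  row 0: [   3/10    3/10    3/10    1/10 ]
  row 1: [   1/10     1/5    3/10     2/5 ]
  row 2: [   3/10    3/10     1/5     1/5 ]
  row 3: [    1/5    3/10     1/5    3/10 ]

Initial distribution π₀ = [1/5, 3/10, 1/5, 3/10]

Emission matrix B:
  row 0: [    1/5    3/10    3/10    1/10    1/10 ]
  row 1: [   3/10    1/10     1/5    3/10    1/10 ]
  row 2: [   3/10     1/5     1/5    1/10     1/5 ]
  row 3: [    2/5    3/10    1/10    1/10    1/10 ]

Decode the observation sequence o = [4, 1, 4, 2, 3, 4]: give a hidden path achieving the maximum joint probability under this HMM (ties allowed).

path = [2, 0, 2, 0, 1, 2]

t=0: δ = [2.000e-02, 3.000e-02, 4.000e-02, 3.000e-02]  (obs o_0=4)
t=1: δ = [3.600e-03, 1.200e-03, 1.800e-03, 3.600e-03]  ψ = [2, 2, 1, 1]  (obs o_1=1)
t=2: δ = [1.080e-04, 1.080e-04, 2.160e-04, 1.080e-04]  ψ = [0, 0, 0, 3]  (obs o_2=4)
t=3: δ = [1.944e-05, 1.296e-05, 8.640e-06, 4.320e-06]  ψ = [2, 2, 2, 1]  (obs o_3=2)
t=4: δ = [5.832e-07, 1.750e-06, 5.832e-07, 5.184e-07]  ψ = [0, 0, 0, 1]  (obs o_4=3)
t=5: δ = [1.750e-08, 3.499e-08, 1.050e-07, 6.998e-08]  ψ = [0, 1, 1, 1]  (obs o_5=4)
backtrack: best end state = 2; path = [2, 0, 2, 0, 1, 2]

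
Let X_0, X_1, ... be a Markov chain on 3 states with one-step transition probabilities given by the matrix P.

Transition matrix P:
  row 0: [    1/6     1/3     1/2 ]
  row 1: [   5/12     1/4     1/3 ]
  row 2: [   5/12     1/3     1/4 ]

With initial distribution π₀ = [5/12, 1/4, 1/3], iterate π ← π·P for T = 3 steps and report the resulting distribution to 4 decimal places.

t=0: π = [0.4167, 0.2500, 0.3333]
t=1: π = [0.3125, 0.3125, 0.3750]
t=2: π = [0.3385, 0.3073, 0.3542]
t=3: π = [0.3320, 0.3077, 0.3602]

π = [0.3320, 0.3077, 0.3602]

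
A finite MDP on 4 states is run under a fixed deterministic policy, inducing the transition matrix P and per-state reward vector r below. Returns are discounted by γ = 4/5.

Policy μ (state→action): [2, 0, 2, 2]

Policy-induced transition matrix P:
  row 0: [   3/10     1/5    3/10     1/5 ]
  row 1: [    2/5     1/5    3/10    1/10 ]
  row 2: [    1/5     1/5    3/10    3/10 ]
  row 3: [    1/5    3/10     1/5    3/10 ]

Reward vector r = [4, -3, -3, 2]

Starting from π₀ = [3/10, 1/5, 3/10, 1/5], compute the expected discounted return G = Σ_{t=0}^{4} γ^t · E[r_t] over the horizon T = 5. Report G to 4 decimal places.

t=0: π = [0.3000, 0.2000, 0.3000, 0.2000], E[r] = 0.1000, γ^t·E[r] = 0.100000, running G = 0.100000
t=1: π = [0.2700, 0.2200, 0.2800, 0.2300], E[r] = 0.0400, γ^t·E[r] = 0.032000, running G = 0.132000
t=2: π = [0.2710, 0.2230, 0.2770, 0.2290], E[r] = 0.0420, γ^t·E[r] = 0.026880, running G = 0.158880
t=3: π = [0.2717, 0.2229, 0.2771, 0.2283], E[r] = 0.0434, γ^t·E[r] = 0.022221, running G = 0.181101
t=4: π = [0.2718, 0.2228, 0.2772, 0.2283], E[r] = 0.0435, γ^t·E[r] = 0.017818, running G = 0.198918

G = 0.1989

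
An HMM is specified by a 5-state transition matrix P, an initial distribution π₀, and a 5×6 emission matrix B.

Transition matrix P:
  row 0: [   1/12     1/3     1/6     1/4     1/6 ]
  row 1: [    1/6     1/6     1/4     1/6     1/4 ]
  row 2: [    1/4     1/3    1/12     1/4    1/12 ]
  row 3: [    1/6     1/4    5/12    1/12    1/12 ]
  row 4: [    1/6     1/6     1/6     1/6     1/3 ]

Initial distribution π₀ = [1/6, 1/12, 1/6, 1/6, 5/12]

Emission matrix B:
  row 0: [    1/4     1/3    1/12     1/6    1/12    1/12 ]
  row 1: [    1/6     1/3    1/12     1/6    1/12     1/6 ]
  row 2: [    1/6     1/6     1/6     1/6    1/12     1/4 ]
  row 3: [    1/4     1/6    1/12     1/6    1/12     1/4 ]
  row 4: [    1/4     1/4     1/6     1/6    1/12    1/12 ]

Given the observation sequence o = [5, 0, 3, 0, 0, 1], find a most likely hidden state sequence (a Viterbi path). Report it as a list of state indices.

path = [4, 4, 4, 4, 4, 4]

t=0: δ = [1.389e-02, 1.389e-02, 4.167e-02, 4.167e-02, 3.472e-02]  (obs o_0=5)
t=1: δ = [2.604e-03, 2.315e-03, 2.894e-03, 2.604e-03, 2.894e-03]  ψ = [2, 2, 3, 2, 4]  (obs o_1=0)
t=2: δ = [1.206e-04, 1.608e-04, 1.808e-04, 1.206e-04, 1.608e-04]  ψ = [2, 2, 3, 2, 4]  (obs o_2=3)
t=3: δ = [1.130e-05, 1.005e-05, 8.372e-06, 1.130e-05, 1.340e-05]  ψ = [2, 2, 3, 2, 4]  (obs o_3=0)
t=4: δ = [5.582e-07, 6.279e-07, 7.849e-07, 7.064e-07, 1.116e-06]  ψ = [4, 0, 3, 0, 4]  (obs o_4=0)
t=5: δ = [6.541e-08, 8.721e-08, 4.906e-08, 3.270e-08, 9.303e-08]  ψ = [2, 2, 3, 2, 4]  (obs o_5=1)
backtrack: best end state = 4; path = [4, 4, 4, 4, 4, 4]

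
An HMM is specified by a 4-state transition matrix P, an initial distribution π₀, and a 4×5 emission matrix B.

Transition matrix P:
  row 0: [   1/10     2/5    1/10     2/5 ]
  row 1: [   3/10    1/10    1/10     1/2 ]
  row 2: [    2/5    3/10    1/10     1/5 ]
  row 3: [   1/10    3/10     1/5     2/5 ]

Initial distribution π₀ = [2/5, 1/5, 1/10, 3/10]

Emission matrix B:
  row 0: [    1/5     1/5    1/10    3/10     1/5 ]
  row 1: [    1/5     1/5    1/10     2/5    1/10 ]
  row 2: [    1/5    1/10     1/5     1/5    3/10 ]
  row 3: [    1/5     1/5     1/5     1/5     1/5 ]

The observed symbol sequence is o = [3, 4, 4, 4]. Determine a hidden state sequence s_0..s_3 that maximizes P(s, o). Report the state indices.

path = [0, 3, 3, 3]

t=0: δ = [1.200e-01, 8.000e-02, 2.000e-02, 6.000e-02]  (obs o_0=3)
t=1: δ = [4.800e-03, 4.800e-03, 3.600e-03, 9.600e-03]  ψ = [1, 0, 0, 0]  (obs o_1=4)
t=2: δ = [2.880e-04, 2.880e-04, 5.760e-04, 7.680e-04]  ψ = [1, 3, 3, 3]  (obs o_2=4)
t=3: δ = [4.608e-05, 2.304e-05, 4.608e-05, 6.144e-05]  ψ = [2, 3, 3, 3]  (obs o_3=4)
backtrack: best end state = 3; path = [0, 3, 3, 3]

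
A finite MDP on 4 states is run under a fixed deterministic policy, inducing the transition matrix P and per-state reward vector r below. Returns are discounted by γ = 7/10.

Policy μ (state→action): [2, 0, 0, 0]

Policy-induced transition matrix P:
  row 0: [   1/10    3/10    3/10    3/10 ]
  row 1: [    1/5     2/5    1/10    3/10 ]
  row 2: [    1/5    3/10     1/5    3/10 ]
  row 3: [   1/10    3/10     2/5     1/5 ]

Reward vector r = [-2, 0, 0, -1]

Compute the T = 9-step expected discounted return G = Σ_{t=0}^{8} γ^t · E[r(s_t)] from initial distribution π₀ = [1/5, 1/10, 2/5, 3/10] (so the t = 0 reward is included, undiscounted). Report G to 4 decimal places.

t=0: π = [0.2000, 0.1000, 0.4000, 0.3000], E[r] = -0.7000, γ^t·E[r] = -0.700000, running G = -0.700000
t=1: π = [0.1500, 0.3100, 0.2700, 0.2700], E[r] = -0.5700, γ^t·E[r] = -0.399000, running G = -1.099000
t=2: π = [0.1580, 0.3310, 0.2380, 0.2730], E[r] = -0.5890, γ^t·E[r] = -0.288610, running G = -1.387610
t=3: π = [0.1569, 0.3331, 0.2373, 0.2727], E[r] = -0.5865, γ^t·E[r] = -0.201170, running G = -1.588780
t=4: π = [0.1570, 0.3333, 0.2369, 0.2727], E[r] = -0.5868, γ^t·E[r] = -0.140893, running G = -1.729673
t=5: π = [0.1570, 0.3333, 0.2369, 0.2727], E[r] = -0.5868, γ^t·E[r] = -0.098619, running G = -1.828292
t=6: π = [0.1570, 0.3333, 0.2369, 0.2727], E[r] = -0.5868, γ^t·E[r] = -0.069034, running G = -1.897325
t=7: π = [0.1570, 0.3333, 0.2369, 0.2727], E[r] = -0.5868, γ^t·E[r] = -0.048324, running G = -1.945649
t=8: π = [0.1570, 0.3333, 0.2369, 0.2727], E[r] = -0.5868, γ^t·E[r] = -0.033827, running G = -1.979475

G = -1.9795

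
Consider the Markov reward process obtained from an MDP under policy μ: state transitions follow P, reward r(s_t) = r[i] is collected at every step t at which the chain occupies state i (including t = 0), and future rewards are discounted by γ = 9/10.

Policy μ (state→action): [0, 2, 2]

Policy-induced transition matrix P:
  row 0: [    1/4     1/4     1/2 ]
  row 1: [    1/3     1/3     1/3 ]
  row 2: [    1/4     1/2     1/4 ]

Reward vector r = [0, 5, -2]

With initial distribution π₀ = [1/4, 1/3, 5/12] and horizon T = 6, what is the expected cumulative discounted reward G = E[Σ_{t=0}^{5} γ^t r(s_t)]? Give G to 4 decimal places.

G = 5.1091

t=0: π = [0.2500, 0.3333, 0.4167], E[r] = 0.8333, γ^t·E[r] = 0.833333, running G = 0.833333
t=1: π = [0.2778, 0.3819, 0.3403], E[r] = 1.2292, γ^t·E[r] = 1.106250, running G = 1.939583
t=2: π = [0.2818, 0.3669, 0.3513], E[r] = 1.1319, γ^t·E[r] = 0.916875, running G = 2.856458
t=3: π = [0.2806, 0.3684, 0.3510], E[r] = 1.1399, γ^t·E[r] = 0.830988, running G = 3.687447
t=4: π = [0.2807, 0.3685, 0.3508], E[r] = 1.1406, γ^t·E[r] = 0.748348, running G = 4.435795
t=5: π = [0.2807, 0.3684, 0.3509], E[r] = 1.1403, γ^t·E[r] = 0.673347, running G = 5.109142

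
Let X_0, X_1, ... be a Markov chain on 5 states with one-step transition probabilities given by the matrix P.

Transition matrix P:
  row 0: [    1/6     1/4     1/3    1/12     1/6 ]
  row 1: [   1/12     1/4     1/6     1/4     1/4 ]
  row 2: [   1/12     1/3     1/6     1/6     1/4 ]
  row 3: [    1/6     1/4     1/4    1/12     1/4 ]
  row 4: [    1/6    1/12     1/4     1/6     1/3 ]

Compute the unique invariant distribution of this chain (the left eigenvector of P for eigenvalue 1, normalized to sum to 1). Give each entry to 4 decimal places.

π = [0.1293, 0.2251, 0.2234, 0.1612, 0.2610]

Balance equations π_j = Σ_i π_i·P[i][j]:
  π_0 = 1/6·π_0 + 1/12·π_1 + 1/12·π_2 + 1/6·π_3 + 1/6·π_4
  π_1 = 1/4·π_0 + 1/4·π_1 + 1/3·π_2 + 1/4·π_3 + 1/12·π_4
  π_2 = 1/3·π_0 + 1/6·π_1 + 1/6·π_2 + 1/4·π_3 + 1/4·π_4
  π_3 = 1/12·π_0 + 1/4·π_1 + 1/6·π_2 + 1/12·π_3 + 1/6·π_4
  normalize: π_0 + π_1 + π_2 + π_3 + π_4 = 1
Solving the linear system gives exactly π = [2701/20891, 4703/20891, 359/1607, 3368/20891, 5452/20891].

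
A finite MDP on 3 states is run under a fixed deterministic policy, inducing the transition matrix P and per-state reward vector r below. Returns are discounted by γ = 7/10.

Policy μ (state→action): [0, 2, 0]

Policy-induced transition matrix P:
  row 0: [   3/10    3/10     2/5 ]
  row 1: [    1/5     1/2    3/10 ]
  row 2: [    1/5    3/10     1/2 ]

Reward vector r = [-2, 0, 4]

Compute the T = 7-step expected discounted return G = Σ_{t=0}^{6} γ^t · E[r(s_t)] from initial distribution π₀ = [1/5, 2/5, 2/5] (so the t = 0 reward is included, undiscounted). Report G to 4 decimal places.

t=0: π = [0.2000, 0.4000, 0.4000], E[r] = 1.2000, γ^t·E[r] = 1.200000, running G = 1.200000
t=1: π = [0.2200, 0.3800, 0.4000], E[r] = 1.1600, γ^t·E[r] = 0.812000, running G = 2.012000
t=2: π = [0.2220, 0.3760, 0.4020], E[r] = 1.1640, γ^t·E[r] = 0.570360, running G = 2.582360
t=3: π = [0.2222, 0.3752, 0.4026], E[r] = 1.1660, γ^t·E[r] = 0.399938, running G = 2.982298
t=4: π = [0.2222, 0.3750, 0.4027], E[r] = 1.1665, γ^t·E[r] = 0.280081, running G = 3.262379
t=5: π = [0.2222, 0.3750, 0.4028], E[r] = 1.1666, γ^t·E[r] = 0.196077, running G = 3.458456
t=6: π = [0.2222, 0.3750, 0.4028], E[r] = 1.1667, γ^t·E[r] = 0.137256, running G = 3.595712

G = 3.5957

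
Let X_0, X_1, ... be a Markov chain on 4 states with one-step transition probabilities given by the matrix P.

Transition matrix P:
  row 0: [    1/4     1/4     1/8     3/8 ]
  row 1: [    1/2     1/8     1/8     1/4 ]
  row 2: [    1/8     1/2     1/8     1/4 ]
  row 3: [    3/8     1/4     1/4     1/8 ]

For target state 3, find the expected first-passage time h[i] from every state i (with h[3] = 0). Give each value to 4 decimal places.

First-step conditioning: h[3] = 0; for i ≠ 3, h[i] = 1 + Σ_k P[i][k]·h[k].
  h[0] = 1 + 1/4·h[0] + 1/4·h[1] + 1/8·h[2]
  h[1] = 1 + 1/2·h[0] + 1/8·h[1] + 1/8·h[2]
  h[2] = 1 + 1/8·h[0] + 1/2·h[1] + 1/8·h[2]
Solving the 3×3 linear system over states ≠ 3 gives exactly h = [64/21, 640/189, 664/189, 0] (h[3] = 0 is the target).

h = [3.0476, 3.3862, 3.5132, 0.0000]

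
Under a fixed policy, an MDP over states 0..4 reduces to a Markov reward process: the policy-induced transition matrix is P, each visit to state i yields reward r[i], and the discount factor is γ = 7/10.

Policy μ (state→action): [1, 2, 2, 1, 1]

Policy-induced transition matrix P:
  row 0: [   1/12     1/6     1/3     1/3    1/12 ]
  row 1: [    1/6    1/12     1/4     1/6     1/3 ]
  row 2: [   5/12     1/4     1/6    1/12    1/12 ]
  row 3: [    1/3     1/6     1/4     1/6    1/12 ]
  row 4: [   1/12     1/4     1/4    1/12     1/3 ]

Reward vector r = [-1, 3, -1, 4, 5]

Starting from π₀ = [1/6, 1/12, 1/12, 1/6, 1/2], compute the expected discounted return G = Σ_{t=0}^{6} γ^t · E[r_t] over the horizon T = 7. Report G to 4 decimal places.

G = 6.7730

t=0: π = [0.1667, 0.0833, 0.0833, 0.1667, 0.5000], E[r] = 3.1667, γ^t·E[r] = 3.166667, running G = 3.166667
t=1: π = [0.1597, 0.2083, 0.2569, 0.1458, 0.2292], E[r] = 1.9375, γ^t·E[r] = 1.356250, running G = 4.522917
t=2: π = [0.2228, 0.1898, 0.2419, 0.1528, 0.1927], E[r] = 1.6794, γ^t·E[r] = 0.822905, running G = 5.345822
t=3: π = [0.2180, 0.1871, 0.2484, 0.1676, 0.1790], E[r] = 1.6600, γ^t·E[r] = 0.569367, running G = 5.915189
t=4: π = [0.2236, 0.1867, 0.2475, 0.1674, 0.1748], E[r] = 1.6327, γ^t·E[r] = 0.392017, running G = 6.307206
t=5: π = [0.2232, 0.1863, 0.2480, 0.1687, 0.1737], E[r] = 1.6312, γ^t·E[r] = 0.274160, running G = 6.581367
t=6: π = [0.2237, 0.1863, 0.2479, 0.1687, 0.1733], E[r] = 1.6288, γ^t·E[r] = 0.191627, running G = 6.772994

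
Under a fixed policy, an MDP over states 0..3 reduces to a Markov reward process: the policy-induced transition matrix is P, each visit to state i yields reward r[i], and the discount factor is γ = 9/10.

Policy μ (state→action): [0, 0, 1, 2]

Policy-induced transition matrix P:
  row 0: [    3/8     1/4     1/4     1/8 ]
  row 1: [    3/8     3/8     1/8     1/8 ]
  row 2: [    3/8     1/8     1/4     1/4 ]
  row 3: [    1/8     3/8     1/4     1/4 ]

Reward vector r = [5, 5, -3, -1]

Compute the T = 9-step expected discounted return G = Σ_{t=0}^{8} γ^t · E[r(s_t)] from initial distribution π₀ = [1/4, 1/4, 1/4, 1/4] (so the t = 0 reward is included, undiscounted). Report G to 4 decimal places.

t=0: π = [0.2500, 0.2500, 0.2500, 0.2500], E[r] = 1.5000, γ^t·E[r] = 1.500000, running G = 1.500000
t=1: π = [0.3125, 0.2813, 0.2188, 0.1875], E[r] = 2.1250, γ^t·E[r] = 1.912500, running G = 3.412500
t=2: π = [0.3281, 0.2813, 0.2148, 0.1758], E[r] = 2.2266, γ^t·E[r] = 1.803516, running G = 5.216016
t=3: π = [0.3311, 0.2803, 0.2148, 0.1738], E[r] = 2.2383, γ^t·E[r] = 1.631707, running G = 6.847723
t=4: π = [0.3315, 0.2799, 0.2150, 0.1736], E[r] = 2.2388, γ^t·E[r] = 1.468857, running G = 8.316579
t=5: π = [0.3316, 0.2798, 0.2150, 0.1736], E[r] = 2.2385, γ^t·E[r] = 1.321809, running G = 9.638388
t=6: π = [0.3316, 0.2798, 0.2150, 0.1736], E[r] = 2.2384, γ^t·E[r] = 1.189567, running G = 10.827955
t=7: π = [0.3316, 0.2798, 0.2150, 0.1736], E[r] = 2.2383, γ^t·E[r] = 1.070596, running G = 11.898551
t=8: π = [0.3316, 0.2798, 0.2150, 0.1736], E[r] = 2.2383, γ^t·E[r] = 0.963533, running G = 12.862085

G = 12.8621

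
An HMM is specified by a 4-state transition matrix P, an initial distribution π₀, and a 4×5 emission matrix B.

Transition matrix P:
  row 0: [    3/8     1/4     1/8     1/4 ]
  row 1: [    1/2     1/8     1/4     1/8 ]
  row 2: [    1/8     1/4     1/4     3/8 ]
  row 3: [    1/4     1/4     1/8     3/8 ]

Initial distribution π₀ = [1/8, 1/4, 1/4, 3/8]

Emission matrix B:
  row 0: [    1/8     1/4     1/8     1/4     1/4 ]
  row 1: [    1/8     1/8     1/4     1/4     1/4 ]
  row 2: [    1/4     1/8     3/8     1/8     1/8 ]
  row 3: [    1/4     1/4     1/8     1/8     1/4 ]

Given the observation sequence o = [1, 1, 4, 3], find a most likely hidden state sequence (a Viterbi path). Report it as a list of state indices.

path = [3, 3, 1, 0]

t=0: δ = [3.125e-02, 3.125e-02, 3.125e-02, 9.375e-02]  (obs o_0=1)
t=1: δ = [5.859e-03, 2.930e-03, 1.465e-03, 8.789e-03]  ψ = [3, 3, 3, 3]  (obs o_1=1)
t=2: δ = [5.493e-04, 5.493e-04, 1.373e-04, 8.240e-04]  ψ = [0, 3, 3, 3]  (obs o_2=4)
t=3: δ = [6.866e-05, 5.150e-05, 1.717e-05, 3.862e-05]  ψ = [1, 3, 1, 3]  (obs o_3=3)
backtrack: best end state = 0; path = [3, 3, 1, 0]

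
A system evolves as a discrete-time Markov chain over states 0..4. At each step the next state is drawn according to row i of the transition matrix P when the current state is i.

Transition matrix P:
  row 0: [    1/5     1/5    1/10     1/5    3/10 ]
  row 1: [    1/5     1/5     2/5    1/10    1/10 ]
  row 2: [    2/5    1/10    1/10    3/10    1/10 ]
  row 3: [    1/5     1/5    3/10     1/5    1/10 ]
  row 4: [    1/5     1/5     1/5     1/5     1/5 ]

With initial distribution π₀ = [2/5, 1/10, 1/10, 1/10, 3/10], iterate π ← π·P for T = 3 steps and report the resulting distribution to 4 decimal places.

π = [0.2436, 0.1782, 0.2109, 0.2036, 0.1637]

t=0: π = [0.4000, 0.1000, 0.1000, 0.1000, 0.3000]
t=1: π = [0.2200, 0.1900, 0.1800, 0.2000, 0.2100]
t=2: π = [0.2360, 0.1820, 0.2180, 0.1990, 0.1650]
t=3: π = [0.2436, 0.1782, 0.2109, 0.2036, 0.1637]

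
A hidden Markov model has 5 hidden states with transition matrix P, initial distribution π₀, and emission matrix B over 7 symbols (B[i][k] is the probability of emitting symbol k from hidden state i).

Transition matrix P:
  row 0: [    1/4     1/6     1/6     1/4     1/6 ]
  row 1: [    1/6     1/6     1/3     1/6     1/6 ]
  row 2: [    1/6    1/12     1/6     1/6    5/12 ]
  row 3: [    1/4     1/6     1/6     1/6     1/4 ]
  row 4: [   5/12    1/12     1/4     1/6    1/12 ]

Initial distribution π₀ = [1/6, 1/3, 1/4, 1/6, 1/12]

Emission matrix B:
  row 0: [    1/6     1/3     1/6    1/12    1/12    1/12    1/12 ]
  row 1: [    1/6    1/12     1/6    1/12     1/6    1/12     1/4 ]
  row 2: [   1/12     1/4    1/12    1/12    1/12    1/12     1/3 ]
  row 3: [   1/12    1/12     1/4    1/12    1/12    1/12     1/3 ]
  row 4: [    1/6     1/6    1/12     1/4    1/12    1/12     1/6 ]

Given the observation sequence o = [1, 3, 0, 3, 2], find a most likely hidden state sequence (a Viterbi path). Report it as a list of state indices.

path = [2, 4, 0, 4, 0]

t=0: δ = [5.556e-02, 2.778e-02, 6.250e-02, 1.389e-02, 1.389e-02]  (obs o_0=1)
t=1: δ = [1.157e-03, 7.716e-04, 8.681e-04, 1.157e-03, 6.510e-03]  ψ = [0, 0, 2, 0, 2]  (obs o_1=3)
t=2: δ = [4.521e-04, 9.042e-05, 1.356e-04, 9.042e-05, 9.042e-05]  ψ = [4, 4, 4, 4, 4]  (obs o_2=0)
t=3: δ = [9.419e-06, 6.279e-06, 6.279e-06, 9.419e-06, 1.884e-05]  ψ = [0, 0, 0, 0, 0]  (obs o_3=3)
t=4: δ = [1.308e-06, 2.616e-07, 3.925e-07, 7.849e-07, 2.180e-07]  ψ = [4, 0, 4, 4, 2]  (obs o_4=2)
backtrack: best end state = 0; path = [2, 4, 0, 4, 0]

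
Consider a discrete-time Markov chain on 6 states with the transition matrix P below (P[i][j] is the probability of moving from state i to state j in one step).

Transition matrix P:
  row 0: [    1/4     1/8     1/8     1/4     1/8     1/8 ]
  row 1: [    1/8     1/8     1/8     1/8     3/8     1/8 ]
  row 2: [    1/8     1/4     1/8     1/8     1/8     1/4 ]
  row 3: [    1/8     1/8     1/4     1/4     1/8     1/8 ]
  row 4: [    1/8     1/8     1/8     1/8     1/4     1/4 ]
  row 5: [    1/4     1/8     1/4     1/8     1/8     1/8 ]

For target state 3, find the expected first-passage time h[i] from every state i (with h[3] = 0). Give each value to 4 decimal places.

First-step conditioning: h[3] = 0; for i ≠ 3, h[i] = 1 + Σ_k P[i][k]·h[k].
  h[0] = 1 + 1/4·h[0] + 1/8·h[1] + 1/8·h[2] + 1/8·h[4] + 1/8·h[5]
  h[1] = 1 + 1/8·h[0] + 1/8·h[1] + 1/8·h[2] + 3/8·h[4] + 1/8·h[5]
  h[2] = 1 + 1/8·h[0] + 1/4·h[1] + 1/8·h[2] + 1/8·h[4] + 1/4·h[5]
  h[4] = 1 + 1/8·h[0] + 1/8·h[1] + 1/8·h[2] + 1/4·h[4] + 1/4·h[5]
  h[5] = 1 + 1/4·h[0] + 1/8·h[1] + 1/4·h[2] + 1/8·h[4] + 1/8·h[5]
Solving the 5×5 linear system over states ≠ 3 gives exactly h = [28208/4799, 32888/4799, 32832/4799, 0, 32824/4799, 32312/4799] (h[3] = 0 is the target).

h = [5.8779, 6.8531, 6.8414, 0.0000, 6.8398, 6.7331]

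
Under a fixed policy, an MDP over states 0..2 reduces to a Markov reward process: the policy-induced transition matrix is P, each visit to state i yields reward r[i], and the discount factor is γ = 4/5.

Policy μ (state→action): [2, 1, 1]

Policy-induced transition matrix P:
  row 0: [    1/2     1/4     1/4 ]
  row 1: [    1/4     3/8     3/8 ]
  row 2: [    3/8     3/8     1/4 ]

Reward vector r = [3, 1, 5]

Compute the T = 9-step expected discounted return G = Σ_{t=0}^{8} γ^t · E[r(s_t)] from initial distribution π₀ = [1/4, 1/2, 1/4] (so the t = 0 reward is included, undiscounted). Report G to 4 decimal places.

t=0: π = [0.2500, 0.5000, 0.2500], E[r] = 2.5000, γ^t·E[r] = 2.500000, running G = 2.500000
t=1: π = [0.3438, 0.3438, 0.3125], E[r] = 2.9375, γ^t·E[r] = 2.350000, running G = 4.850000
t=2: π = [0.3750, 0.3320, 0.2930], E[r] = 2.9219, γ^t·E[r] = 1.870000, running G = 6.720000
t=3: π = [0.3804, 0.3281, 0.2915], E[r] = 2.9268, γ^t·E[r] = 1.498500, running G = 8.218500
t=4: π = [0.3815, 0.3275, 0.2910], E[r] = 2.9271, γ^t·E[r] = 1.198950, running G = 9.417450
t=5: π = [0.3818, 0.3273, 0.2909], E[r] = 2.9272, γ^t·E[r] = 0.959200, running G = 10.376650
t=6: π = [0.3818, 0.3273, 0.2909], E[r] = 2.9273, γ^t·E[r] = 0.767366, running G = 11.144016
t=7: π = [0.3818, 0.3273, 0.2909], E[r] = 2.9273, γ^t·E[r] = 0.613893, running G = 11.757909
t=8: π = [0.3818, 0.3273, 0.2909], E[r] = 2.9273, γ^t·E[r] = 0.491115, running G = 12.249024

G = 12.2490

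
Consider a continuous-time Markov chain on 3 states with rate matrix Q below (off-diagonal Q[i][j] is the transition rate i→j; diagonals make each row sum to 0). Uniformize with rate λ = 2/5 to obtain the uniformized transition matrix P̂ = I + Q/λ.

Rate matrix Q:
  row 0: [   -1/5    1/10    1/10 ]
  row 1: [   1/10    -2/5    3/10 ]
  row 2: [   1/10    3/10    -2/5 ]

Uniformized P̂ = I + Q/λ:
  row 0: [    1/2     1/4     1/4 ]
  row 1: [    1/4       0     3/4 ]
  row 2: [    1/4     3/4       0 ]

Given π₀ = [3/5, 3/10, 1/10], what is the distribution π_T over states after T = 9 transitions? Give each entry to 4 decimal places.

π = [0.3333, 0.3258, 0.3408]

t=0: π = [0.6000, 0.3000, 0.1000]
t=1: π = [0.4000, 0.2250, 0.3750]
t=2: π = [0.3500, 0.3813, 0.2688]
t=3: π = [0.3375, 0.2891, 0.3734]
t=4: π = [0.3344, 0.3645, 0.3012]
t=5: π = [0.3336, 0.3095, 0.3569]
t=6: π = [0.3334, 0.3511, 0.3155]
t=7: π = [0.3333, 0.3200, 0.3467]
t=8: π = [0.3333, 0.3433, 0.3233]
t=9: π = [0.3333, 0.3258, 0.3408]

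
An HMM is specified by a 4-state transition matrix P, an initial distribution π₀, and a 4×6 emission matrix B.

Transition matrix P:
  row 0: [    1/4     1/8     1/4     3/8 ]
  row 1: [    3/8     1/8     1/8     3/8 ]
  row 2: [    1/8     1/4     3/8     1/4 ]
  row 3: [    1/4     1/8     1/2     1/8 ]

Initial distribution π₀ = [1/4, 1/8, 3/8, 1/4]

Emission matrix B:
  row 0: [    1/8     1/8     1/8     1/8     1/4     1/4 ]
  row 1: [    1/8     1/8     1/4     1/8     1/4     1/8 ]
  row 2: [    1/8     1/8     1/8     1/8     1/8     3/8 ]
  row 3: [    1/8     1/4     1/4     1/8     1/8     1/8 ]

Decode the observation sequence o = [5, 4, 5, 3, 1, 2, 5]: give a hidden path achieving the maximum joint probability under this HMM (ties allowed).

t=0: δ = [6.250e-02, 1.562e-02, 1.406e-01, 3.125e-02]  (obs o_0=5)
t=1: δ = [4.395e-03, 8.789e-03, 6.592e-03, 4.395e-03]  ψ = [2, 2, 2, 2]  (obs o_1=4)
t=2: δ = [8.240e-04, 2.060e-04, 9.270e-04, 4.120e-04]  ψ = [1, 2, 2, 1]  (obs o_2=5)
t=3: δ = [2.575e-05, 2.897e-05, 4.345e-05, 3.862e-05]  ψ = [0, 2, 2, 0]  (obs o_3=3)
t=4: δ = [1.358e-06, 1.358e-06, 2.414e-06, 2.716e-06]  ψ = [1, 2, 3, 1]  (obs o_4=1)
t=5: δ = [8.487e-08, 1.509e-07, 1.697e-07, 1.509e-07]  ψ = [3, 2, 3, 2]  (obs o_5=2)
t=6: δ = [1.414e-08, 5.304e-09, 2.829e-08, 7.072e-09]  ψ = [1, 2, 3, 1]  (obs o_6=5)
backtrack: best end state = 2; path = [2, 1, 0, 3, 2, 3, 2]

path = [2, 1, 0, 3, 2, 3, 2]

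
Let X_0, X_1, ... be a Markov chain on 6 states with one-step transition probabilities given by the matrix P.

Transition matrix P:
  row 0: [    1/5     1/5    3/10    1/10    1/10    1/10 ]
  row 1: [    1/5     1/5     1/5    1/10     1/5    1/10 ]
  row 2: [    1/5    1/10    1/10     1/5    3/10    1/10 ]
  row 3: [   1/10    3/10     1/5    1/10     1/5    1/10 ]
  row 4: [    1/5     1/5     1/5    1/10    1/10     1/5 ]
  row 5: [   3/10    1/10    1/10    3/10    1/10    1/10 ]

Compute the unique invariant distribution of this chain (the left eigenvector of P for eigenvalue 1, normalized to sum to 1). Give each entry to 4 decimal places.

π = [0.1975, 0.1836, 0.1891, 0.1423, 0.1704, 0.1170]

Balance equations π_j = Σ_i π_i·P[i][j]:
  π_0 = 1/5·π_0 + 1/5·π_1 + 1/5·π_2 + 1/10·π_3 + 1/5·π_4 + 3/10·π_5
  π_1 = 1/5·π_0 + 1/5·π_1 + 1/10·π_2 + 3/10·π_3 + 1/5·π_4 + 1/10·π_5
  π_2 = 3/10·π_0 + 1/5·π_1 + 1/10·π_2 + 1/5·π_3 + 1/5·π_4 + 1/10·π_5
  π_3 = 1/10·π_0 + 1/10·π_1 + 1/5·π_2 + 1/10·π_3 + 1/10·π_4 + 3/10·π_5
  π_4 = 1/10·π_0 + 1/5·π_1 + 3/10·π_2 + 1/5·π_3 + 1/10·π_4 + 1/10·π_5
  normalize: π_0 + π_1 + π_2 + π_3 + π_4 + π_5 = 1
Solving the linear system gives exactly π = [24169/122392, 22473/122392, 5787/30598, 17419/122392, 10429/61196, 14325/122392].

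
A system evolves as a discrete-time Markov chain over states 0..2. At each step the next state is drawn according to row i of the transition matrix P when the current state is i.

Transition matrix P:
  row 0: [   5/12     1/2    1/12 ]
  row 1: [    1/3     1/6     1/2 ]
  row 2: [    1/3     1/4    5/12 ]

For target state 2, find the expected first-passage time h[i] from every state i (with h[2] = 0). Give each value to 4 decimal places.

h = [4.1739, 2.8696, 0.0000]

First-step conditioning: h[2] = 0; for i ≠ 2, h[i] = 1 + Σ_k P[i][k]·h[k].
  h[0] = 1 + 5/12·h[0] + 1/2·h[1]
  h[1] = 1 + 1/3·h[0] + 1/6·h[1]
Solving the 2×2 linear system over states ≠ 2 gives exactly h = [96/23, 66/23, 0] (h[2] = 0 is the target).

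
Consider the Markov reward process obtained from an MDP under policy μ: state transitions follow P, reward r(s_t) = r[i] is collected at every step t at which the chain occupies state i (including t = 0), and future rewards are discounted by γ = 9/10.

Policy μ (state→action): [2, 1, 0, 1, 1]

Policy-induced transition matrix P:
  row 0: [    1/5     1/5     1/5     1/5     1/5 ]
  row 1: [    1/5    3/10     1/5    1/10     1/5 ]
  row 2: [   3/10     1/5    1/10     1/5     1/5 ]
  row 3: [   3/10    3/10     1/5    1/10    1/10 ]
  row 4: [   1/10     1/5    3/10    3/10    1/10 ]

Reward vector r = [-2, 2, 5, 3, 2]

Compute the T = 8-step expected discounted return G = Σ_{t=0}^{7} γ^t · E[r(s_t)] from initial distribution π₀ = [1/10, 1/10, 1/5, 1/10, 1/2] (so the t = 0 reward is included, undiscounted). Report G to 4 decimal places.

t=0: π = [0.1000, 0.1000, 0.2000, 0.1000, 0.5000], E[r] = 2.3000, γ^t·E[r] = 2.300000, running G = 2.300000
t=1: π = [0.1800, 0.2200, 0.2300, 0.2300, 0.1400], E[r] = 2.2000, γ^t·E[r] = 1.980000, running G = 4.280000
t=2: π = [0.2320, 0.2450, 0.1910, 0.1690, 0.1630], E[r] = 1.8140, γ^t·E[r] = 1.469340, running G = 5.749340
t=3: π = [0.2197, 0.2414, 0.1972, 0.1749, 0.1668], E[r] = 1.8877, γ^t·E[r] = 1.376133, running G = 7.125473
t=4: π = [0.2205, 0.2416, 0.1970, 0.1751, 0.1658], E[r] = 1.8838, γ^t·E[r] = 1.235968, running G = 8.361441
t=5: π = [0.2206, 0.2417, 0.1969, 0.1749, 0.1659], E[r] = 1.8831, γ^t·E[r] = 1.111954, running G = 9.473395
t=6: π = [0.2206, 0.2417, 0.1969, 0.1749, 0.1659], E[r] = 1.8833, γ^t·E[r] = 1.000855, running G = 10.474250
t=7: π = [0.2206, 0.2417, 0.1969, 0.1749, 0.1659], E[r] = 1.8833, γ^t·E[r] = 0.900762, running G = 11.375012

G = 11.3750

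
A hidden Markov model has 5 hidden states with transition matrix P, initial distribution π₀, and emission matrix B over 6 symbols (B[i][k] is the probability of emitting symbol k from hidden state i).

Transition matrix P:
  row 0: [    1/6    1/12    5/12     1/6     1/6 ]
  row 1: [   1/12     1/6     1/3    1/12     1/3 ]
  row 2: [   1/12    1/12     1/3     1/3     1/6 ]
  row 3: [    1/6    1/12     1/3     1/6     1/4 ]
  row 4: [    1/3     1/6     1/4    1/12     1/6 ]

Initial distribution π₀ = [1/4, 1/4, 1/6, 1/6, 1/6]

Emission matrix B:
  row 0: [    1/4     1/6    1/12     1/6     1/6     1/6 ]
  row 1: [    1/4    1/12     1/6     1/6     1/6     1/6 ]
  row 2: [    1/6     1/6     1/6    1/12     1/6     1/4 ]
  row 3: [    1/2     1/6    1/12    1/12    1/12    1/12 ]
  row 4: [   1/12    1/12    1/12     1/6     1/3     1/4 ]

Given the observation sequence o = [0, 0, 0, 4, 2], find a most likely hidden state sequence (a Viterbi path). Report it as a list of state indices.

t=0: δ = [6.250e-02, 6.250e-02, 2.778e-02, 8.333e-02, 1.389e-02]  (obs o_0=0)
t=1: δ = [3.472e-03, 2.604e-03, 4.630e-03, 6.944e-03, 1.736e-03]  ψ = [3, 1, 3, 3, 1]  (obs o_1=0)
t=2: δ = [2.894e-04, 1.447e-04, 3.858e-04, 7.716e-04, 1.447e-04]  ψ = [3, 3, 3, 2, 3]  (obs o_2=0)
t=3: δ = [2.143e-05, 1.072e-05, 4.287e-05, 1.072e-05, 6.430e-05]  ψ = [3, 3, 3, 2, 3]  (obs o_3=4)
t=4: δ = [1.786e-06, 1.786e-06, 2.679e-06, 1.191e-06, 8.931e-07]  ψ = [4, 4, 4, 2, 4]  (obs o_4=2)
backtrack: best end state = 2; path = [3, 2, 3, 4, 2]

path = [3, 2, 3, 4, 2]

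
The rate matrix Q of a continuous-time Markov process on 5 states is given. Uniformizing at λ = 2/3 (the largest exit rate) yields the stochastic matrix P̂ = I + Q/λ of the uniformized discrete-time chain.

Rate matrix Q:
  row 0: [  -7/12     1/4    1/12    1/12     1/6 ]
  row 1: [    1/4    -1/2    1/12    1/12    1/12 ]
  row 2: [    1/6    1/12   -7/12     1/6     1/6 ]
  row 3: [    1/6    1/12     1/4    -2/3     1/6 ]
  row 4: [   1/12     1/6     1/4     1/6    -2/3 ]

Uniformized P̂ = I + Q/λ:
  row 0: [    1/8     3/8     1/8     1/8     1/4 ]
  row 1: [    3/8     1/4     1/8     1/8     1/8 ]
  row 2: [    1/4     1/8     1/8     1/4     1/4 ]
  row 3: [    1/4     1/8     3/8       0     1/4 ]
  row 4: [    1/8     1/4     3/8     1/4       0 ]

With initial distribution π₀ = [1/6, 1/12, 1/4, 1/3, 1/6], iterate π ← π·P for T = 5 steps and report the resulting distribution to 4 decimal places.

t=0: π = [0.1667, 0.0833, 0.2500, 0.3333, 0.1667]
t=1: π = [0.2188, 0.1979, 0.2500, 0.1354, 0.1979]
t=2: π = [0.2227, 0.2292, 0.2083, 0.1641, 0.1758]
t=3: π = [0.2288, 0.2313, 0.2100, 0.1525, 0.1774]
t=4: π = [0.2281, 0.2333, 0.2075, 0.1544, 0.1767]
t=5: π = [0.2286, 0.2333, 0.2078, 0.1537, 0.1767]

π = [0.2286, 0.2333, 0.2078, 0.1537, 0.1767]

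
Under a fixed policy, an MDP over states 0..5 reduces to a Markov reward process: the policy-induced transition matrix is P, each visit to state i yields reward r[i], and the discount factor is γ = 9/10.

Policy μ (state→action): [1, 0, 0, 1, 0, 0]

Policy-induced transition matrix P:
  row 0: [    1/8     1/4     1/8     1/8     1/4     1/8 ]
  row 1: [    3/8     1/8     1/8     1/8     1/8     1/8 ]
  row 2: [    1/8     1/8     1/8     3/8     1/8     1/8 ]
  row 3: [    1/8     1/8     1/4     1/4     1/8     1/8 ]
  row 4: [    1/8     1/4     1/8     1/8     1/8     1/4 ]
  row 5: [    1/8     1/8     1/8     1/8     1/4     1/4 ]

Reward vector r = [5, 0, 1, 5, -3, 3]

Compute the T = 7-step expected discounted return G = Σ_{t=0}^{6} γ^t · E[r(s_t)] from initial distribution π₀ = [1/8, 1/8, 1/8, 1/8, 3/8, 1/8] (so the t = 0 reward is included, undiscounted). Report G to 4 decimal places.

G = 8.6379

t=0: π = [0.1250, 0.1250, 0.1250, 0.1250, 0.3750, 0.1250], E[r] = 0.6250, γ^t·E[r] = 0.625000, running G = 0.625000
t=1: π = [0.1563, 0.1875, 0.1406, 0.1719, 0.1563, 0.1875], E[r] = 1.8750, γ^t·E[r] = 1.687500, running G = 2.312500
t=2: π = [0.1719, 0.1641, 0.1465, 0.1816, 0.1680, 0.1680], E[r] = 1.9141, γ^t·E[r] = 1.550391, running G = 3.862891
t=3: π = [0.1660, 0.1675, 0.1477, 0.1843, 0.1675, 0.1670], E[r] = 1.8979, γ^t·E[r] = 1.383605, running G = 5.246496
t=4: π = [0.1669, 0.1667, 0.1480, 0.1850, 0.1666, 0.1668], E[r] = 1.9078, γ^t·E[r] = 1.251692, running G = 6.498187
t=5: π = [0.1667, 0.1667, 0.1481, 0.1851, 0.1667, 0.1667], E[r] = 1.9070, γ^t·E[r] = 1.126090, running G = 7.624277
t=6: π = [0.1667, 0.1667, 0.1481, 0.1852, 0.1667, 0.1667], E[r] = 1.9074, γ^t·E[r] = 1.013656, running G = 8.637933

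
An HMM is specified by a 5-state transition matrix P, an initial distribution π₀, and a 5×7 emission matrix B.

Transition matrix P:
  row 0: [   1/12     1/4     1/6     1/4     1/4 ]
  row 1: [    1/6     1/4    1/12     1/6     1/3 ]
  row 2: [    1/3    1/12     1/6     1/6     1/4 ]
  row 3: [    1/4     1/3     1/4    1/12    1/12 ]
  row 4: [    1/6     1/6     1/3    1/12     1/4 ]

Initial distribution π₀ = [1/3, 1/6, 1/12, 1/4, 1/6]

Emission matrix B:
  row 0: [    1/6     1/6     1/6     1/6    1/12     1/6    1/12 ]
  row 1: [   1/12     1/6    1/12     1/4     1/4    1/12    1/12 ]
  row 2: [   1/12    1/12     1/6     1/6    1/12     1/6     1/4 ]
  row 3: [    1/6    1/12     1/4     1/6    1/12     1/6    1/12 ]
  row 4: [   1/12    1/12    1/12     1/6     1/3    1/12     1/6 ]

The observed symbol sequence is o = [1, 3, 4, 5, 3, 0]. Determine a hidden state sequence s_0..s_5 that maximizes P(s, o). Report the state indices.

t=0: δ = [5.556e-02, 2.778e-02, 6.944e-03, 2.083e-02, 1.389e-02]  (obs o_0=1)
t=1: δ = [8.681e-04, 3.472e-03, 1.543e-03, 2.315e-03, 2.315e-03]  ψ = [3, 0, 0, 0, 0]  (obs o_1=3)
t=2: δ = [4.823e-05, 2.170e-04, 6.430e-05, 4.823e-05, 3.858e-04]  ψ = [1, 1, 4, 1, 1]  (obs o_2=4)
t=3: δ = [1.072e-05, 5.358e-06, 2.143e-05, 6.028e-06, 8.038e-06]  ψ = [4, 4, 4, 1, 4]  (obs o_3=5)
t=4: δ = [1.191e-06, 6.698e-07, 5.954e-07, 5.954e-07, 8.931e-07]  ψ = [2, 0, 2, 2, 2]  (obs o_4=3)
t=5: δ = [3.308e-08, 2.481e-08, 2.481e-08, 4.961e-08, 2.481e-08]  ψ = [2, 0, 4, 0, 0]  (obs o_5=0)
backtrack: best end state = 3; path = [0, 1, 4, 2, 0, 3]

path = [0, 1, 4, 2, 0, 3]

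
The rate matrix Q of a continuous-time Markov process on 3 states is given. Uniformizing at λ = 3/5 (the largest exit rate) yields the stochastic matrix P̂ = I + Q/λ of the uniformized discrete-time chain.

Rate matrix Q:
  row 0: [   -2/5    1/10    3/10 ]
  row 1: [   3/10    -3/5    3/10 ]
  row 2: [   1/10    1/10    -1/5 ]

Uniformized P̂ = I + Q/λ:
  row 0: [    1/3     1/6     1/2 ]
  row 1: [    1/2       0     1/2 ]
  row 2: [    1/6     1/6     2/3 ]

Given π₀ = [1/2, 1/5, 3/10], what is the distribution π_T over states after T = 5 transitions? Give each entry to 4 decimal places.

t=0: π = [0.5000, 0.2000, 0.3000]
t=1: π = [0.3167, 0.1333, 0.5500]
t=2: π = [0.2639, 0.1444, 0.5917]
t=3: π = [0.2588, 0.1426, 0.5986]
t=4: π = [0.2573, 0.1429, 0.5998]
t=5: π = [0.2572, 0.1428, 0.6000]

π = [0.2572, 0.1428, 0.6000]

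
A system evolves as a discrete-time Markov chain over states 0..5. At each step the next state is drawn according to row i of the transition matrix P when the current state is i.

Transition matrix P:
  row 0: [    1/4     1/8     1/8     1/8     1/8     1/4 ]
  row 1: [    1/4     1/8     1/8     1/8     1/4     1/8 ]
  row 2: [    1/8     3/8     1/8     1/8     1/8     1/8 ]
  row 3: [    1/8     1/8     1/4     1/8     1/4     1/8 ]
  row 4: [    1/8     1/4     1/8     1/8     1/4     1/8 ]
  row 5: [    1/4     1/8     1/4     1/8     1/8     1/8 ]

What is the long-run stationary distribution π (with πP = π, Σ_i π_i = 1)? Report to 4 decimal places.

π = [0.1910, 0.1883, 0.1592, 0.1250, 0.1876, 0.1489]

Balance equations π_j = Σ_i π_i·P[i][j]:
  π_0 = 1/4·π_0 + 1/4·π_1 + 1/8·π_2 + 1/8·π_3 + 1/8·π_4 + 1/4·π_5
  π_1 = 1/8·π_0 + 1/8·π_1 + 3/8·π_2 + 1/8·π_3 + 1/4·π_4 + 1/8·π_5
  π_2 = 1/8·π_0 + 1/8·π_1 + 1/8·π_2 + 1/4·π_3 + 1/8·π_4 + 1/4·π_5
  π_3 = 1/8·π_0 + 1/8·π_1 + 1/8·π_2 + 1/8·π_3 + 1/8·π_4 + 1/8·π_5
  π_4 = 1/8·π_0 + 1/4·π_1 + 1/8·π_2 + 1/4·π_3 + 1/4·π_4 + 1/8·π_5
  normalize: π_0 + π_1 + π_2 + π_3 + π_4 + π_5 = 1
Solving the linear system gives exactly π = [770/4031, 6071/32248, 5135/32248, 1/8, 3025/16124, 4801/32248].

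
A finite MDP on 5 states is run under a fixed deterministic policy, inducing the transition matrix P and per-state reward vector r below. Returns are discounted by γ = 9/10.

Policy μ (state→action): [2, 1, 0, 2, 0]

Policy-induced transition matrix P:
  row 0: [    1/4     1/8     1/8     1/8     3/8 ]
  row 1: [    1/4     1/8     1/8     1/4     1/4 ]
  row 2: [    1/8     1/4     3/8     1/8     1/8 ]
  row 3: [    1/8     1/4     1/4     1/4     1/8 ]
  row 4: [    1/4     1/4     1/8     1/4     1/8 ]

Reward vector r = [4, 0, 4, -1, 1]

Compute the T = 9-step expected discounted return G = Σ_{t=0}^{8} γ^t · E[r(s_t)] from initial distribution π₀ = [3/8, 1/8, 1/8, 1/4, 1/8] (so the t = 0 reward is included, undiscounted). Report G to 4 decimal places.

t=0: π = [0.3750, 0.1250, 0.1250, 0.2500, 0.1250], E[r] = 1.8750, γ^t·E[r] = 1.875000, running G = 1.875000
t=1: π = [0.2031, 0.1875, 0.1875, 0.1875, 0.2344], E[r] = 1.6094, γ^t·E[r] = 1.448438, running G = 3.323438
t=2: π = [0.2031, 0.2012, 0.1953, 0.2012, 0.1992], E[r] = 1.5918, γ^t·E[r] = 1.289355, running G = 4.612793
t=3: π = [0.2004, 0.1995, 0.1990, 0.2002, 0.2009], E[r] = 1.5984, γ^t·E[r] = 1.165225, running G = 5.778018
t=4: π = [0.2001, 0.2000, 0.1998, 0.2001, 0.2000], E[r] = 1.5995, γ^t·E[r] = 1.049404, running G = 6.827422
t=5: π = [0.2000, 0.2000, 0.2000, 0.2000, 0.2000], E[r] = 1.5999, γ^t·E[r] = 0.944722, running G = 7.772144
t=6: π = [0.2000, 0.2000, 0.2000, 0.2000, 0.2000], E[r] = 1.6000, γ^t·E[r] = 0.850292, running G = 8.622437
t=7: π = [0.2000, 0.2000, 0.2000, 0.2000, 0.2000], E[r] = 1.6000, γ^t·E[r] = 0.765273, running G = 9.387709
t=8: π = [0.2000, 0.2000, 0.2000, 0.2000, 0.2000], E[r] = 1.6000, γ^t·E[r] = 0.688747, running G = 10.076456

G = 10.0765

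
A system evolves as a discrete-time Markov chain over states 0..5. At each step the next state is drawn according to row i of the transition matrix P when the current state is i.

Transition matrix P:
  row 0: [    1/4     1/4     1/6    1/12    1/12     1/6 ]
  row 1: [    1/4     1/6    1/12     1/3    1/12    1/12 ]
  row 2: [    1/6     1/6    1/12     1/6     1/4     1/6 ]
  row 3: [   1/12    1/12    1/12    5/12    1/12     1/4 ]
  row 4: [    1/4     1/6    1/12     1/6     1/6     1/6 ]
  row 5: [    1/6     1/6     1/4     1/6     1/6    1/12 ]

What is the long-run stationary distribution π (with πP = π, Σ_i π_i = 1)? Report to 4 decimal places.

π = [0.1866, 0.1624, 0.1255, 0.2376, 0.1282, 0.1596]

Balance equations π_j = Σ_i π_i·P[i][j]:
  π_0 = 1/4·π_0 + 1/4·π_1 + 1/6·π_2 + 1/12·π_3 + 1/4·π_4 + 1/6·π_5
  π_1 = 1/4·π_0 + 1/6·π_1 + 1/6·π_2 + 1/12·π_3 + 1/6·π_4 + 1/6·π_5
  π_2 = 1/6·π_0 + 1/12·π_1 + 1/12·π_2 + 1/12·π_3 + 1/12·π_4 + 1/4·π_5
  π_3 = 1/12·π_0 + 1/3·π_1 + 1/6·π_2 + 5/12·π_3 + 1/6·π_4 + 1/6·π_5
  π_4 = 1/12·π_0 + 1/12·π_1 + 1/4·π_2 + 1/12·π_3 + 1/6·π_4 + 1/6·π_5
  normalize: π_0 + π_1 + π_2 + π_3 + π_4 + π_5 = 1
Solving the linear system gives exactly π = [19033/101975, 16563/101975, 12797/101975, 24227/101975, 13077/101975, 16278/101975].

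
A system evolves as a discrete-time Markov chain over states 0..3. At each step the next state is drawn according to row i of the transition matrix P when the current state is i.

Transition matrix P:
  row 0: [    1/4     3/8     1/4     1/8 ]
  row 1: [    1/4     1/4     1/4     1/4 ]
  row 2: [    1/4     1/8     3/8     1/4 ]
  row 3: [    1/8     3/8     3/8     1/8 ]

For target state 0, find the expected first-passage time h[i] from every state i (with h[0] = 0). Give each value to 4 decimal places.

First-step conditioning: h[0] = 0; for i ≠ 0, h[i] = 1 + Σ_k P[i][k]·h[k].
  h[1] = 1 + 1/4·h[1] + 1/4·h[2] + 1/4·h[3]
  h[2] = 1 + 1/8·h[1] + 3/8·h[2] + 1/4·h[3]
  h[3] = 1 + 3/8·h[1] + 3/8·h[2] + 1/8·h[3]
Solving the 3×3 linear system over states ≠ 0 gives exactly h = [0, 9/2, 9/2, 5] (h[0] = 0 is the target).

h = [0.0000, 4.5000, 4.5000, 5.0000]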